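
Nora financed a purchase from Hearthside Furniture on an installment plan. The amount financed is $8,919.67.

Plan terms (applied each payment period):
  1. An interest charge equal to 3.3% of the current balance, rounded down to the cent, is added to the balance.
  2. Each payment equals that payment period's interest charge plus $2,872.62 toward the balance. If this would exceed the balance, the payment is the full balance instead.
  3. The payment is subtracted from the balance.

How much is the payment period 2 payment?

$3,072.17

# | Opening | Interest | Payment | End bal
1 | $8,919.67 | $294.34 | $3,166.96 | $6,047.05
2 | $6,047.05 | $199.55 | $3,072.17 | $3,174.43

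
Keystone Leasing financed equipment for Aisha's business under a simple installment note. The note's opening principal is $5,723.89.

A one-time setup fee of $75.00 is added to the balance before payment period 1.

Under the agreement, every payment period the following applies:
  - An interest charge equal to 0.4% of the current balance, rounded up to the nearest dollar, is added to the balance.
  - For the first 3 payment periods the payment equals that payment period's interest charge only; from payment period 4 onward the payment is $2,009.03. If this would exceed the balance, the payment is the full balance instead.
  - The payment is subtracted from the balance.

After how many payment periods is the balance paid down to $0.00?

Payment period 1: opening $5,798.89; interest $24.00 → $5,822.89; payment $24.00; balance $5,798.89
Payment period 2: opening $5,798.89; interest $24.00 → $5,822.89; payment $24.00; balance $5,798.89
Payment period 3: opening $5,798.89; interest $24.00 → $5,822.89; payment $24.00; balance $5,798.89
Payment period 4: opening $5,798.89; interest $24.00 → $5,822.89; payment $2,009.03; balance $3,813.86
Payment period 5: opening $3,813.86; interest $16.00 → $3,829.86; payment $2,009.03; balance $1,820.83
Payment period 6: opening $1,820.83; interest $8.00 → $1,828.83; payment $1,828.83; balance $0.00
Balance reaches $0.00 in payment period 6.

6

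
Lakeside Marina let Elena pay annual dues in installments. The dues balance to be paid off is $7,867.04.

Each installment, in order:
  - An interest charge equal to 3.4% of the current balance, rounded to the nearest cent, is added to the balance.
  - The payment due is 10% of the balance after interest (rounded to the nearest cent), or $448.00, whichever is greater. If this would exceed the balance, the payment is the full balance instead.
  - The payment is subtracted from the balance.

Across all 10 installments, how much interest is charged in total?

$1,976.76

Installment 1: opening $7,867.04; interest $267.48 → $8,134.52; payment $813.45; balance $7,321.07
Installment 2: opening $7,321.07; interest $248.92 → $7,569.99; payment $757.00; balance $6,812.99
Installment 3: opening $6,812.99; interest $231.64 → $7,044.63; payment $704.46; balance $6,340.17
Installment 4: opening $6,340.17; interest $215.57 → $6,555.74; payment $655.57; balance $5,900.17
Installment 5: opening $5,900.17; interest $200.61 → $6,100.78; payment $610.08; balance $5,490.70
Installment 6: opening $5,490.70; interest $186.68 → $5,677.38; payment $567.74; balance $5,109.64
Installment 7: opening $5,109.64; interest $173.73 → $5,283.37; payment $528.34; balance $4,755.03
Installment 8: opening $4,755.03; interest $161.67 → $4,916.70; payment $491.67; balance $4,425.03
Installment 9: opening $4,425.03; interest $150.45 → $4,575.48; payment $457.55; balance $4,117.93
Installment 10: opening $4,117.93; interest $140.01 → $4,257.94; payment $448.00; balance $3,809.94
Total interest: $267.48 + $248.92 + $231.64 + $215.57 + $200.61 + $186.68 + $173.73 + $161.67 + $150.45 + $140.01 = $1,976.76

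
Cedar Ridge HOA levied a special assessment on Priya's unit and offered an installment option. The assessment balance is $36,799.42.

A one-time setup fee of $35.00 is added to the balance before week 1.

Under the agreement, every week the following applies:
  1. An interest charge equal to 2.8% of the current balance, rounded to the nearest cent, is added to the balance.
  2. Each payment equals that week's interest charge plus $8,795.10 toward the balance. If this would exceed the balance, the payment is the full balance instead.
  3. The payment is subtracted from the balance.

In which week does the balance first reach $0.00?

Week 1: opening $36,834.42; interest $1,031.36 → $37,865.78; payment $9,826.46; balance $28,039.32
Week 2: opening $28,039.32; interest $785.10 → $28,824.42; payment $9,580.20; balance $19,244.22
Week 3: opening $19,244.22; interest $538.84 → $19,783.06; payment $9,333.94; balance $10,449.12
Week 4: opening $10,449.12; interest $292.58 → $10,741.70; payment $9,087.68; balance $1,654.02
Week 5: opening $1,654.02; interest $46.31 → $1,700.33; payment $1,700.33; balance $0.00
Balance reaches $0.00 in week 5.

5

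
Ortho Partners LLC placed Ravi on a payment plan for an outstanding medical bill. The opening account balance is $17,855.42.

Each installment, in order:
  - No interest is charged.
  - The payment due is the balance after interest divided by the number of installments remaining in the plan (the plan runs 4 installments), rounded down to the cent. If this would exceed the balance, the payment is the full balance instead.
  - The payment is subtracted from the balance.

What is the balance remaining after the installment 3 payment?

Installment 1: $17,855.42 − $4,463.85 → $13,391.57
Installment 2: $13,391.57 − $4,463.85 → $8,927.72
Installment 3: $8,927.72 − $4,463.86 → $4,463.86

$4,463.86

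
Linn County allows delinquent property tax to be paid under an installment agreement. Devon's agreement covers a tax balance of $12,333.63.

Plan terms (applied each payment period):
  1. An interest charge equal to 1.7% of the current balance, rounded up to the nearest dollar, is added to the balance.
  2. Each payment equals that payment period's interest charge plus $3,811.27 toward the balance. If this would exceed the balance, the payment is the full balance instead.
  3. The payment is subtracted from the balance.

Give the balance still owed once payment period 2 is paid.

Payment period 1: $12,333.63 +$210.00 interest = $12,543.63; pay $4,021.27 → $8,522.36
Payment period 2: $8,522.36 +$145.00 interest = $8,667.36; pay $3,956.27 → $4,711.09

$4,711.09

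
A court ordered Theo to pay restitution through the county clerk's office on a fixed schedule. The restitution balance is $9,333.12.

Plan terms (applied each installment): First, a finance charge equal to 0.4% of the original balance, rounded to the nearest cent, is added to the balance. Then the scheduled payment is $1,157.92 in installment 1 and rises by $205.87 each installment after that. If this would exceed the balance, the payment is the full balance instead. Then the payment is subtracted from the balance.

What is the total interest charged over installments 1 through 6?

$223.98

Installment 1: opening $9,333.12; interest $37.33 → $9,370.45; payment $1,157.92; balance $8,212.53
Installment 2: opening $8,212.53; interest $37.33 → $8,249.86; payment $1,363.79; balance $6,886.07
Installment 3: opening $6,886.07; interest $37.33 → $6,923.40; payment $1,569.66; balance $5,353.74
Installment 4: opening $5,353.74; interest $37.33 → $5,391.07; payment $1,775.53; balance $3,615.54
Installment 5: opening $3,615.54; interest $37.33 → $3,652.87; payment $1,981.40; balance $1,671.47
Installment 6: opening $1,671.47; interest $37.33 → $1,708.80; payment $1,708.80; balance $0.00
Total interest: $37.33 + $37.33 + $37.33 + $37.33 + $37.33 + $37.33 = $223.98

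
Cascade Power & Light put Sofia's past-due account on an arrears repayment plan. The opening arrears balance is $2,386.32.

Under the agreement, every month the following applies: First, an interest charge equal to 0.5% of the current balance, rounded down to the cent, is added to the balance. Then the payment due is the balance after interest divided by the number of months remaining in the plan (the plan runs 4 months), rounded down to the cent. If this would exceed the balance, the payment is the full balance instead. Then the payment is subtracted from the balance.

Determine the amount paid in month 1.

Month 1: opening $2,386.32; interest $11.93 → $2,398.25; payment $599.56; balance $1,798.69

$599.56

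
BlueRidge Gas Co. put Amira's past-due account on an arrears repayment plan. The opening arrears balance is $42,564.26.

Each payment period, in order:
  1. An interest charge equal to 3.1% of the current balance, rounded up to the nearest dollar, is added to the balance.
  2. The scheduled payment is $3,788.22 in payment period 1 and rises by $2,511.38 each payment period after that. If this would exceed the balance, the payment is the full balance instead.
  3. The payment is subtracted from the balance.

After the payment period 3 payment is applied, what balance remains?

Payment period 1: $42,564.26 +$1,320.00 interest = $43,884.26; pay $3,788.22 → $40,096.04
Payment period 2: $40,096.04 +$1,243.00 interest = $41,339.04; pay $6,299.60 → $35,039.44
Payment period 3: $35,039.44 +$1,087.00 interest = $36,126.44; pay $8,810.98 → $27,315.46

$27,315.46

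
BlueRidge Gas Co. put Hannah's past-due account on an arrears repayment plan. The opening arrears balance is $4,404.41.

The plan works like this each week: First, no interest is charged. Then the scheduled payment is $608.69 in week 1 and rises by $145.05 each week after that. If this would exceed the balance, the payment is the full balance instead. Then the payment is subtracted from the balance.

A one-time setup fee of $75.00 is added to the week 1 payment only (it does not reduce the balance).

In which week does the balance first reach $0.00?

5

Week 1: opening $4,404.41; payment $608.69 (+ $75.00 fee); balance $3,795.72
Week 2: opening $3,795.72; payment $753.74; balance $3,041.98
Week 3: opening $3,041.98; payment $898.79; balance $2,143.19
Week 4: opening $2,143.19; payment $1,043.84; balance $1,099.35
Week 5: opening $1,099.35; payment $1,099.35; balance $0.00
Balance reaches $0.00 in week 5.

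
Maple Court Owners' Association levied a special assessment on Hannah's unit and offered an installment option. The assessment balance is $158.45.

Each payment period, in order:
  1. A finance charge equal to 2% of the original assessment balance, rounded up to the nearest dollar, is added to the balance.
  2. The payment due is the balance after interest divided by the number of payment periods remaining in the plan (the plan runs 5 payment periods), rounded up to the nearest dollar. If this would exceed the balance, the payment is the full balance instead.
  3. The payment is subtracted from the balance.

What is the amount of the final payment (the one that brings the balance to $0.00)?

$39.45

Payment period 1: opening $158.45; interest $4.00 → $162.45; payment $33.00; balance $129.45
Payment period 2: opening $129.45; interest $4.00 → $133.45; payment $34.00; balance $99.45
Payment period 3: opening $99.45; interest $4.00 → $103.45; payment $35.00; balance $68.45
Payment period 4: opening $68.45; interest $4.00 → $72.45; payment $37.00; balance $35.45
Payment period 5: opening $35.45; interest $4.00 → $39.45; payment $39.45; balance $0.00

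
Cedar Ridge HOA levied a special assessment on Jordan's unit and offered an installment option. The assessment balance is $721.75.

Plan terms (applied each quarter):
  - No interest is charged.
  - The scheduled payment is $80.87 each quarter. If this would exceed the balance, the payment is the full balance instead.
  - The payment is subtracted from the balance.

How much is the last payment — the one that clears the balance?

$74.79

Quarter 1: $721.75 − $80.87 → $640.88
Quarter 2: $640.88 − $80.87 → $560.01
Quarter 3: $560.01 − $80.87 → $479.14
Quarter 4: $479.14 − $80.87 → $398.27
Quarter 5: $398.27 − $80.87 → $317.40
Quarter 6: $317.40 − $80.87 → $236.53
Quarter 7: $236.53 − $80.87 → $155.66
Quarter 8: $155.66 − $80.87 → $74.79
Quarter 9: $74.79 − $74.79 → $0.00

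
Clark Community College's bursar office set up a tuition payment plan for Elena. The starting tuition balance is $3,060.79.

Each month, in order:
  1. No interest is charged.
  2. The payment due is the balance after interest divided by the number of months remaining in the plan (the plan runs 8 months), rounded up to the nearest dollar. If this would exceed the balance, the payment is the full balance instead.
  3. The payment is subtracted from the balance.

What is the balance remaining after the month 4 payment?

$1,528.79

Month 1: $3,060.79 − $383.00 → $2,677.79
Month 2: $2,677.79 − $383.00 → $2,294.79
Month 3: $2,294.79 − $383.00 → $1,911.79
Month 4: $1,911.79 − $383.00 → $1,528.79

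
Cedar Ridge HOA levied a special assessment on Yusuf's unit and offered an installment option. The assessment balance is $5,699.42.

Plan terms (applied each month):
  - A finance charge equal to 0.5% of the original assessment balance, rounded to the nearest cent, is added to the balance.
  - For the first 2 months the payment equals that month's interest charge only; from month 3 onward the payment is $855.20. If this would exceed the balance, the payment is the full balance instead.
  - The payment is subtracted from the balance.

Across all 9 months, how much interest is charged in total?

$256.50

Month 1: $5,699.42 +$28.50 interest = $5,727.92; pay $28.50 → $5,699.42
Month 2: $5,699.42 +$28.50 interest = $5,727.92; pay $28.50 → $5,699.42
Month 3: $5,699.42 +$28.50 interest = $5,727.92; pay $855.20 → $4,872.72
Month 4: $4,872.72 +$28.50 interest = $4,901.22; pay $855.20 → $4,046.02
Month 5: $4,046.02 +$28.50 interest = $4,074.52; pay $855.20 → $3,219.32
Month 6: $3,219.32 +$28.50 interest = $3,247.82; pay $855.20 → $2,392.62
Month 7: $2,392.62 +$28.50 interest = $2,421.12; pay $855.20 → $1,565.92
Month 8: $1,565.92 +$28.50 interest = $1,594.42; pay $855.20 → $739.22
Month 9: $739.22 +$28.50 interest = $767.72; pay $767.72 → $0.00
Total interest: $28.50 + $28.50 + $28.50 + $28.50 + $28.50 + $28.50 + $28.50 + $28.50 + $28.50 = $256.50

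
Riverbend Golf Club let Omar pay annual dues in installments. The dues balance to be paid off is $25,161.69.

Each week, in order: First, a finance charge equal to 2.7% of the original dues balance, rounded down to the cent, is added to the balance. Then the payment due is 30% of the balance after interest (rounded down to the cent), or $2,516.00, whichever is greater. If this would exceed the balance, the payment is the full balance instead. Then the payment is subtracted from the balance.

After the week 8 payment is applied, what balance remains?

Week 1: opening $25,161.69; interest $679.36 → $25,841.05; payment $7,752.31; balance $18,088.74
Week 2: opening $18,088.74; interest $679.36 → $18,768.10; payment $5,630.43; balance $13,137.67
Week 3: opening $13,137.67; interest $679.36 → $13,817.03; payment $4,145.10; balance $9,671.93
Week 4: opening $9,671.93; interest $679.36 → $10,351.29; payment $3,105.38; balance $7,245.91
Week 5: opening $7,245.91; interest $679.36 → $7,925.27; payment $2,516.00; balance $5,409.27
Week 6: opening $5,409.27; interest $679.36 → $6,088.63; payment $2,516.00; balance $3,572.63
Week 7: opening $3,572.63; interest $679.36 → $4,251.99; payment $2,516.00; balance $1,735.99
Week 8: opening $1,735.99; interest $679.36 → $2,415.35; payment $2,415.35; balance $0.00

$0.00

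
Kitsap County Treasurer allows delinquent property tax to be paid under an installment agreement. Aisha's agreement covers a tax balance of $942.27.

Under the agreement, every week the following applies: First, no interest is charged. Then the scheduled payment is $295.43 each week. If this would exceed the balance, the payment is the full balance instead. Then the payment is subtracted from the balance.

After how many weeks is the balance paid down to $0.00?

4

# | Opening | Payment | End bal
1 | $942.27 | $295.43 | $646.84
2 | $646.84 | $295.43 | $351.41
3 | $351.41 | $295.43 | $55.98
4 | $55.98 | $55.98 | $0.00
Balance reaches $0.00 in week 4.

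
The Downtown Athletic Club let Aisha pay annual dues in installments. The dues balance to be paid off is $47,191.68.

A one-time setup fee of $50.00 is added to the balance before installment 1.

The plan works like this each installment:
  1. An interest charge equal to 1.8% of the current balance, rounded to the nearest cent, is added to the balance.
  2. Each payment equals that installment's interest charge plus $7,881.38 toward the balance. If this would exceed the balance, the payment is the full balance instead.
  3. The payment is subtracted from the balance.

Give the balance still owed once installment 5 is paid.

Installment 1: $47,241.68 +$850.35 interest = $48,092.03; pay $8,731.73 → $39,360.30
Installment 2: $39,360.30 +$708.49 interest = $40,068.79; pay $8,589.87 → $31,478.92
Installment 3: $31,478.92 +$566.62 interest = $32,045.54; pay $8,448.00 → $23,597.54
Installment 4: $23,597.54 +$424.76 interest = $24,022.30; pay $8,306.14 → $15,716.16
Installment 5: $15,716.16 +$282.89 interest = $15,999.05; pay $8,164.27 → $7,834.78

$7,834.78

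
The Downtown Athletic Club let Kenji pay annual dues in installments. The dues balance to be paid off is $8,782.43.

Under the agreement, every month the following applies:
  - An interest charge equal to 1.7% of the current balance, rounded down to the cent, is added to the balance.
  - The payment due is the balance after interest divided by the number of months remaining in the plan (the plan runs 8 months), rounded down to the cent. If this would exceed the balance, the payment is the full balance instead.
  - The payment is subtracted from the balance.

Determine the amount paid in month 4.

$1,174.38

Month 1: opening $8,782.43; interest $149.30 → $8,931.73; payment $1,116.46; balance $7,815.27
Month 2: opening $7,815.27; interest $132.85 → $7,948.12; payment $1,135.44; balance $6,812.68
Month 3: opening $6,812.68; interest $115.81 → $6,928.49; payment $1,154.74; balance $5,773.75
Month 4: opening $5,773.75; interest $98.15 → $5,871.90; payment $1,174.38; balance $4,697.52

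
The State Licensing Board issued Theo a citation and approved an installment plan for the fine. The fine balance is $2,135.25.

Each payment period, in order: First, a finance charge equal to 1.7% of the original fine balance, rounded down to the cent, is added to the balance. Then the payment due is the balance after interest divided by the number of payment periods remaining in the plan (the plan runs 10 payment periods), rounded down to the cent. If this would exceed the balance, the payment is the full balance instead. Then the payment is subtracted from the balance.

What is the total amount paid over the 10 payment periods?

Payment period 1: $2,135.25 +$36.29 interest = $2,171.54; pay $217.15 → $1,954.39
Payment period 2: $1,954.39 +$36.29 interest = $1,990.68; pay $221.18 → $1,769.50
Payment period 3: $1,769.50 +$36.29 interest = $1,805.79; pay $225.72 → $1,580.07
Payment period 4: $1,580.07 +$36.29 interest = $1,616.36; pay $230.90 → $1,385.46
Payment period 5: $1,385.46 +$36.29 interest = $1,421.75; pay $236.95 → $1,184.80
Payment period 6: $1,184.80 +$36.29 interest = $1,221.09; pay $244.21 → $976.88
Payment period 7: $976.88 +$36.29 interest = $1,013.17; pay $253.29 → $759.88
Payment period 8: $759.88 +$36.29 interest = $796.17; pay $265.39 → $530.78
Payment period 9: $530.78 +$36.29 interest = $567.07; pay $283.53 → $283.54
Payment period 10: $283.54 +$36.29 interest = $319.83; pay $319.83 → $0.00
Total paid: $2,498.15

$2,498.15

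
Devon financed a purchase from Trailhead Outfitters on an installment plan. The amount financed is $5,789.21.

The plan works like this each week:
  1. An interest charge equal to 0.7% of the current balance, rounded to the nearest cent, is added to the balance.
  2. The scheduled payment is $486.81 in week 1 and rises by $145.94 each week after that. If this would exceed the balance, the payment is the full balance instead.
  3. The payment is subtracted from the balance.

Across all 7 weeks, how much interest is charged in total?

# | Opening | Interest | Payment | End bal
1 | $5,789.21 | $40.52 | $486.81 | $5,342.92
2 | $5,342.92 | $37.40 | $632.75 | $4,747.57
3 | $4,747.57 | $33.23 | $778.69 | $4,002.11
4 | $4,002.11 | $28.01 | $924.63 | $3,105.49
5 | $3,105.49 | $21.74 | $1,070.57 | $2,056.66
6 | $2,056.66 | $14.40 | $1,216.51 | $854.55
7 | $854.55 | $5.98 | $860.53 | $0.00
Total interest: $40.52 + $37.40 + $33.23 + $28.01 + $21.74 + $14.40 + $5.98 = $181.28

$181.28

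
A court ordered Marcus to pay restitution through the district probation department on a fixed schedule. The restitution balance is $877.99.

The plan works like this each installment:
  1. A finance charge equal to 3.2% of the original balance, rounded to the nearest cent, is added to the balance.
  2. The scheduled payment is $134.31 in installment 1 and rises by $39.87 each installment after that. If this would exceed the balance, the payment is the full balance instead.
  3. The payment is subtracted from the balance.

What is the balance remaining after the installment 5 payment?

$0.00

Installment 1: $877.99 +$28.10 interest = $906.09; pay $134.31 → $771.78
Installment 2: $771.78 +$28.10 interest = $799.88; pay $174.18 → $625.70
Installment 3: $625.70 +$28.10 interest = $653.80; pay $214.05 → $439.75
Installment 4: $439.75 +$28.10 interest = $467.85; pay $253.92 → $213.93
Installment 5: $213.93 +$28.10 interest = $242.03; pay $242.03 → $0.00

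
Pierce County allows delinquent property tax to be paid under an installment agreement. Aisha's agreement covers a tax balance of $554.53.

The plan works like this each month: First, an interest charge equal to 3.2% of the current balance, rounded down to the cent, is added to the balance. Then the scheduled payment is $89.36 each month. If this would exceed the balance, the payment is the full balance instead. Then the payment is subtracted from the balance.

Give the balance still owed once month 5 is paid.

Month 1: opening $554.53; interest $17.74 → $572.27; payment $89.36; balance $482.91
Month 2: opening $482.91; interest $15.45 → $498.36; payment $89.36; balance $409.00
Month 3: opening $409.00; interest $13.08 → $422.08; payment $89.36; balance $332.72
Month 4: opening $332.72; interest $10.64 → $343.36; payment $89.36; balance $254.00
Month 5: opening $254.00; interest $8.12 → $262.12; payment $89.36; balance $172.76

$172.76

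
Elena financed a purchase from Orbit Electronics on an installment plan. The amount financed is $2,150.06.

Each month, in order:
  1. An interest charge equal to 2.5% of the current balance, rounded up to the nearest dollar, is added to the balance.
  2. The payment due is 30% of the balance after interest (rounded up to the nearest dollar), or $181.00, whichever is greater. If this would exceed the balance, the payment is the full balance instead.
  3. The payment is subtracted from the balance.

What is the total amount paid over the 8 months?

# | Opening | Interest | Payment | End bal
1 | $2,150.06 | $54.00 | $662.00 | $1,542.06
2 | $1,542.06 | $39.00 | $475.00 | $1,106.06
3 | $1,106.06 | $28.00 | $341.00 | $793.06
4 | $793.06 | $20.00 | $244.00 | $569.06
5 | $569.06 | $15.00 | $181.00 | $403.06
6 | $403.06 | $11.00 | $181.00 | $233.06
7 | $233.06 | $6.00 | $181.00 | $58.06
8 | $58.06 | $2.00 | $60.06 | $0.00
Total paid: $2,325.06

$2,325.06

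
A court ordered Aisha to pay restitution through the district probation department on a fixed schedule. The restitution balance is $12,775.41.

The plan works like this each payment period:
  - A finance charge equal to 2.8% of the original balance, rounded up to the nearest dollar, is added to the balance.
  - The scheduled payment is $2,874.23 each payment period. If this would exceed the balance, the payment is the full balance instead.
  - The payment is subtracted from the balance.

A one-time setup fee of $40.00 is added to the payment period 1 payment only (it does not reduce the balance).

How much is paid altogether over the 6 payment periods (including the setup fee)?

# | Opening | Interest | Payment | Fee | End bal
1 | $12,775.41 | $358.00 | $2,874.23 | $40.00 | $10,259.18
2 | $10,259.18 | $358.00 | $2,874.23 | — | $7,742.95
3 | $7,742.95 | $358.00 | $2,874.23 | — | $5,226.72
4 | $5,226.72 | $358.00 | $2,874.23 | — | $2,710.49
5 | $2,710.49 | $358.00 | $2,874.23 | — | $194.26
6 | $194.26 | $358.00 | $552.26 | — | $0.00
Total paid: $14,963.41

$14,963.41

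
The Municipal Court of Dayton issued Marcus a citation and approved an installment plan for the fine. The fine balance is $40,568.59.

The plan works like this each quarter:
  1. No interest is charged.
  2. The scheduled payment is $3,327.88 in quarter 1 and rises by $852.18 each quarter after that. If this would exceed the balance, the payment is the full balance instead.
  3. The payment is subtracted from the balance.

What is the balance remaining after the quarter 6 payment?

$7,818.61

# | Opening | Payment | End bal
1 | $40,568.59 | $3,327.88 | $37,240.71
2 | $37,240.71 | $4,180.06 | $33,060.65
3 | $33,060.65 | $5,032.24 | $28,028.41
4 | $28,028.41 | $5,884.42 | $22,143.99
5 | $22,143.99 | $6,736.60 | $15,407.39
6 | $15,407.39 | $7,588.78 | $7,818.61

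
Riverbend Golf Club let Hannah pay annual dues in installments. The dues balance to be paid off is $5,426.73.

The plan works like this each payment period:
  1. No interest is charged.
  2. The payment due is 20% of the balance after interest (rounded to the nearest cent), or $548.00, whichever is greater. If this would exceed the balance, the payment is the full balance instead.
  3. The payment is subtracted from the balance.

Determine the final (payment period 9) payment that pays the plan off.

$30.78

# | Opening | Payment | End bal
1 | $5,426.73 | $1,085.35 | $4,341.38
2 | $4,341.38 | $868.28 | $3,473.10
3 | $3,473.10 | $694.62 | $2,778.48
4 | $2,778.48 | $555.70 | $2,222.78
5 | $2,222.78 | $548.00 | $1,674.78
6 | $1,674.78 | $548.00 | $1,126.78
7 | $1,126.78 | $548.00 | $578.78
8 | $578.78 | $548.00 | $30.78
9 | $30.78 | $30.78 | $0.00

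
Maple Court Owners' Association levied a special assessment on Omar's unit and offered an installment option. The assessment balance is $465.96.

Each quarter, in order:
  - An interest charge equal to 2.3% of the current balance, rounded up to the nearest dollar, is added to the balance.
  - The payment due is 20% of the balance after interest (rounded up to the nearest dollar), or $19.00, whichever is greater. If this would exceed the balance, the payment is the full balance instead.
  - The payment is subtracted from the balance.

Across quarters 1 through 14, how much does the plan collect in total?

$525.96

# | Opening | Interest | Payment | End bal
1 | $465.96 | $11.00 | $96.00 | $380.96
2 | $380.96 | $9.00 | $78.00 | $311.96
3 | $311.96 | $8.00 | $64.00 | $255.96
4 | $255.96 | $6.00 | $53.00 | $208.96
5 | $208.96 | $5.00 | $43.00 | $170.96
6 | $170.96 | $4.00 | $35.00 | $139.96
7 | $139.96 | $4.00 | $29.00 | $114.96
8 | $114.96 | $3.00 | $24.00 | $93.96
9 | $93.96 | $3.00 | $20.00 | $76.96
10 | $76.96 | $2.00 | $19.00 | $59.96
11 | $59.96 | $2.00 | $19.00 | $42.96
12 | $42.96 | $1.00 | $19.00 | $24.96
13 | $24.96 | $1.00 | $19.00 | $6.96
14 | $6.96 | $1.00 | $7.96 | $0.00
Total paid: $525.96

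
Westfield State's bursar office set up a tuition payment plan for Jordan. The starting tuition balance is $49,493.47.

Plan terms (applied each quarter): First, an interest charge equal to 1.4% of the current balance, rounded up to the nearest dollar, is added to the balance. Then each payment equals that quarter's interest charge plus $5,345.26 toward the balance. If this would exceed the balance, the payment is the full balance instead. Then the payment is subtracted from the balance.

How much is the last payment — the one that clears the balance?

# | Opening | Interest | Payment | End bal
1 | $49,493.47 | $693.00 | $6,038.26 | $44,148.21
2 | $44,148.21 | $619.00 | $5,964.26 | $38,802.95
3 | $38,802.95 | $544.00 | $5,889.26 | $33,457.69
4 | $33,457.69 | $469.00 | $5,814.26 | $28,112.43
5 | $28,112.43 | $394.00 | $5,739.26 | $22,767.17
6 | $22,767.17 | $319.00 | $5,664.26 | $17,421.91
7 | $17,421.91 | $244.00 | $5,589.26 | $12,076.65
8 | $12,076.65 | $170.00 | $5,515.26 | $6,731.39
9 | $6,731.39 | $95.00 | $5,440.26 | $1,386.13
10 | $1,386.13 | $20.00 | $1,406.13 | $0.00

$1,406.13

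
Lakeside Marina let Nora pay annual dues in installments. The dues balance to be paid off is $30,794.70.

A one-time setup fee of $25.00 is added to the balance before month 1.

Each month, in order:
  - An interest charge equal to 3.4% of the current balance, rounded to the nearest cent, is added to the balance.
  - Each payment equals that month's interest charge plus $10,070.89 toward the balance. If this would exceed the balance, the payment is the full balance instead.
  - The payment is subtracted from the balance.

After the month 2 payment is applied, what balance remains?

$10,677.92

# | Opening | Interest | Payment | End bal
1 | $30,819.70 | $1,047.87 | $11,118.76 | $20,748.81
2 | $20,748.81 | $705.46 | $10,776.35 | $10,677.92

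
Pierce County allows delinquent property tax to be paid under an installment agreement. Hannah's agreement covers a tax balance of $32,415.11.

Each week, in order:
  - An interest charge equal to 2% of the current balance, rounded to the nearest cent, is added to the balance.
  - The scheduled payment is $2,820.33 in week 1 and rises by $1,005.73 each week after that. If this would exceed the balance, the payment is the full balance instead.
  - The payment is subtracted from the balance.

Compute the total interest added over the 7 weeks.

# | Opening | Interest | Payment | End bal
1 | $32,415.11 | $648.30 | $2,820.33 | $30,243.08
2 | $30,243.08 | $604.86 | $3,826.06 | $27,021.88
3 | $27,021.88 | $540.44 | $4,831.79 | $22,730.53
4 | $22,730.53 | $454.61 | $5,837.52 | $17,347.62
5 | $17,347.62 | $346.95 | $6,843.25 | $10,851.32
6 | $10,851.32 | $217.03 | $7,848.98 | $3,219.37
7 | $3,219.37 | $64.39 | $3,283.76 | $0.00
Total interest: $648.30 + $604.86 + $540.44 + $454.61 + $346.95 + $217.03 + $64.39 = $2,876.58

$2,876.58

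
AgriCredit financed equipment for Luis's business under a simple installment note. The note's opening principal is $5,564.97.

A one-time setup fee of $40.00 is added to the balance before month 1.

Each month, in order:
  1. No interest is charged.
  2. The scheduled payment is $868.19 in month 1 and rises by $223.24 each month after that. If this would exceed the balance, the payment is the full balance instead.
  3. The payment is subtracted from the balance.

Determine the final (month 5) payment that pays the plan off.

# | Opening | Payment | End bal
1 | $5,604.97 | $868.19 | $4,736.78
2 | $4,736.78 | $1,091.43 | $3,645.35
3 | $3,645.35 | $1,314.67 | $2,330.68
4 | $2,330.68 | $1,537.91 | $792.77
5 | $792.77 | $792.77 | $0.00

$792.77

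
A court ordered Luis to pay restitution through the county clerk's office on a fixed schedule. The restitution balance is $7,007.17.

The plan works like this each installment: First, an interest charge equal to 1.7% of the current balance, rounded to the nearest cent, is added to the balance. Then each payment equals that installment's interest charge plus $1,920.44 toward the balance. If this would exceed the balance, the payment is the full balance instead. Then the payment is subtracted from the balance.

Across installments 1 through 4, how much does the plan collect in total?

# | Opening | Interest | Payment | End bal
1 | $7,007.17 | $119.12 | $2,039.56 | $5,086.73
2 | $5,086.73 | $86.47 | $2,006.91 | $3,166.29
3 | $3,166.29 | $53.83 | $1,974.27 | $1,245.85
4 | $1,245.85 | $21.18 | $1,267.03 | $0.00
Total paid: $7,287.77

$7,287.77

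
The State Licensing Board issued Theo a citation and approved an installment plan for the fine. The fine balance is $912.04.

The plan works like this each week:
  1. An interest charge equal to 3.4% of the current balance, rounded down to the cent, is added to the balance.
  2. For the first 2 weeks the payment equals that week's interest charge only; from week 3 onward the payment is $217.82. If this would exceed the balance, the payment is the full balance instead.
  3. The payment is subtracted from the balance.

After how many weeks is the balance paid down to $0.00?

Week 1: opening $912.04; interest $31.00 → $943.04; payment $31.00; balance $912.04
Week 2: opening $912.04; interest $31.00 → $943.04; payment $31.00; balance $912.04
Week 3: opening $912.04; interest $31.00 → $943.04; payment $217.82; balance $725.22
Week 4: opening $725.22; interest $24.65 → $749.87; payment $217.82; balance $532.05
Week 5: opening $532.05; interest $18.08 → $550.13; payment $217.82; balance $332.31
Week 6: opening $332.31; interest $11.29 → $343.60; payment $217.82; balance $125.78
Week 7: opening $125.78; interest $4.27 → $130.05; payment $130.05; balance $0.00
Balance reaches $0.00 in week 7.

7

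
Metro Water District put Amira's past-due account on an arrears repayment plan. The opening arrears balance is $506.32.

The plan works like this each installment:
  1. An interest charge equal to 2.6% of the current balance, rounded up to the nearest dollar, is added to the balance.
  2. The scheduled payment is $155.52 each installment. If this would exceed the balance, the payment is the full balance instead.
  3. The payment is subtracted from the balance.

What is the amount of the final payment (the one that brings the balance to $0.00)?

$71.76

# | Opening | Interest | Payment | End bal
1 | $506.32 | $14.00 | $155.52 | $364.80
2 | $364.80 | $10.00 | $155.52 | $219.28
3 | $219.28 | $6.00 | $155.52 | $69.76
4 | $69.76 | $2.00 | $71.76 | $0.00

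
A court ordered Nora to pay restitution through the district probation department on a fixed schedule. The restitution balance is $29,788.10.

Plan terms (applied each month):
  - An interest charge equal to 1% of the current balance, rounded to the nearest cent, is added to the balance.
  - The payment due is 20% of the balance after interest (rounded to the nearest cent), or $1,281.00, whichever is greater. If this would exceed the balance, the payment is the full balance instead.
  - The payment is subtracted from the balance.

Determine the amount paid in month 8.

$1,352.93

Month 1: $29,788.10 +$297.88 interest = $30,085.98; pay $6,017.20 → $24,068.78
Month 2: $24,068.78 +$240.69 interest = $24,309.47; pay $4,861.89 → $19,447.58
Month 3: $19,447.58 +$194.48 interest = $19,642.06; pay $3,928.41 → $15,713.65
Month 4: $15,713.65 +$157.14 interest = $15,870.79; pay $3,174.16 → $12,696.63
Month 5: $12,696.63 +$126.97 interest = $12,823.60; pay $2,564.72 → $10,258.88
Month 6: $10,258.88 +$102.59 interest = $10,361.47; pay $2,072.29 → $8,289.18
Month 7: $8,289.18 +$82.89 interest = $8,372.07; pay $1,674.41 → $6,697.66
Month 8: $6,697.66 +$66.98 interest = $6,764.64; pay $1,352.93 → $5,411.71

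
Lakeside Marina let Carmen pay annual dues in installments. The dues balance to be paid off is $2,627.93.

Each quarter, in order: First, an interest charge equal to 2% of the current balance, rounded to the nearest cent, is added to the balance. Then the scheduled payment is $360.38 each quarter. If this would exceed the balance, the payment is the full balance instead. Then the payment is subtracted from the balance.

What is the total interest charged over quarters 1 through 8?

# | Opening | Interest | Payment | End bal
1 | $2,627.93 | $52.56 | $360.38 | $2,320.11
2 | $2,320.11 | $46.40 | $360.38 | $2,006.13
3 | $2,006.13 | $40.12 | $360.38 | $1,685.87
4 | $1,685.87 | $33.72 | $360.38 | $1,359.21
5 | $1,359.21 | $27.18 | $360.38 | $1,026.01
6 | $1,026.01 | $20.52 | $360.38 | $686.15
7 | $686.15 | $13.72 | $360.38 | $339.49
8 | $339.49 | $6.79 | $346.28 | $0.00
Total interest: $52.56 + $46.40 + $40.12 + $33.72 + $27.18 + $20.52 + $13.72 + $6.79 = $241.01

$241.01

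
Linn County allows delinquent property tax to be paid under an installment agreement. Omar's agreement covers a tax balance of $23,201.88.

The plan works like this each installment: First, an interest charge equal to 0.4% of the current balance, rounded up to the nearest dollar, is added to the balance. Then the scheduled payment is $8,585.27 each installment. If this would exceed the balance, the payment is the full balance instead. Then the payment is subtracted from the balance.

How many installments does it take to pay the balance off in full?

3

Installment 1: $23,201.88 +$93.00 interest = $23,294.88; pay $8,585.27 → $14,709.61
Installment 2: $14,709.61 +$59.00 interest = $14,768.61; pay $8,585.27 → $6,183.34
Installment 3: $6,183.34 +$25.00 interest = $6,208.34; pay $6,208.34 → $0.00
Balance reaches $0.00 in installment 3.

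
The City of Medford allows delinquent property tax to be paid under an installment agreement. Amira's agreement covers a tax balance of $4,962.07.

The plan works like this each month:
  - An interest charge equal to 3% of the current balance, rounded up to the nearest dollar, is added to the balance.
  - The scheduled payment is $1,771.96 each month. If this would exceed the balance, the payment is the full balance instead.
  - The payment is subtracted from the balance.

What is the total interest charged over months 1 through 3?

Month 1: opening $4,962.07; interest $149.00 → $5,111.07; payment $1,771.96; balance $3,339.11
Month 2: opening $3,339.11; interest $101.00 → $3,440.11; payment $1,771.96; balance $1,668.15
Month 3: opening $1,668.15; interest $51.00 → $1,719.15; payment $1,719.15; balance $0.00
Total interest: $149.00 + $101.00 + $51.00 = $301.00

$301.00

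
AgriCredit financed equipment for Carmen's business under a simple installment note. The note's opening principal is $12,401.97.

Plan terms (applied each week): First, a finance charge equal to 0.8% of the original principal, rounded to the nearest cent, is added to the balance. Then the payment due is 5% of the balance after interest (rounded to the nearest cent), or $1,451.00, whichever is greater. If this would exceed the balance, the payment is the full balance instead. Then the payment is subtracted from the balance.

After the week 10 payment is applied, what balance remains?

Week 1: opening $12,401.97; interest $99.22 → $12,501.19; payment $1,451.00; balance $11,050.19
Week 2: opening $11,050.19; interest $99.22 → $11,149.41; payment $1,451.00; balance $9,698.41
Week 3: opening $9,698.41; interest $99.22 → $9,797.63; payment $1,451.00; balance $8,346.63
Week 4: opening $8,346.63; interest $99.22 → $8,445.85; payment $1,451.00; balance $6,994.85
Week 5: opening $6,994.85; interest $99.22 → $7,094.07; payment $1,451.00; balance $5,643.07
Week 6: opening $5,643.07; interest $99.22 → $5,742.29; payment $1,451.00; balance $4,291.29
Week 7: opening $4,291.29; interest $99.22 → $4,390.51; payment $1,451.00; balance $2,939.51
Week 8: opening $2,939.51; interest $99.22 → $3,038.73; payment $1,451.00; balance $1,587.73
Week 9: opening $1,587.73; interest $99.22 → $1,686.95; payment $1,451.00; balance $235.95
Week 10: opening $235.95; interest $99.22 → $335.17; payment $335.17; balance $0.00

$0.00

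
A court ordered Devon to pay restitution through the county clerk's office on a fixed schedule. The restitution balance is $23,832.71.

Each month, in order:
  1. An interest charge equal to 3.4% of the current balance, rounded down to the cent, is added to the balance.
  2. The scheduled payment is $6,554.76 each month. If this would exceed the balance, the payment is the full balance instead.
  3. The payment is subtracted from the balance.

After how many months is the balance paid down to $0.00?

# | Opening | Interest | Payment | End bal
1 | $23,832.71 | $810.31 | $6,554.76 | $18,088.26
2 | $18,088.26 | $615.00 | $6,554.76 | $12,148.50
3 | $12,148.50 | $413.04 | $6,554.76 | $6,006.78
4 | $6,006.78 | $204.23 | $6,211.01 | $0.00
Balance reaches $0.00 in month 4.

4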